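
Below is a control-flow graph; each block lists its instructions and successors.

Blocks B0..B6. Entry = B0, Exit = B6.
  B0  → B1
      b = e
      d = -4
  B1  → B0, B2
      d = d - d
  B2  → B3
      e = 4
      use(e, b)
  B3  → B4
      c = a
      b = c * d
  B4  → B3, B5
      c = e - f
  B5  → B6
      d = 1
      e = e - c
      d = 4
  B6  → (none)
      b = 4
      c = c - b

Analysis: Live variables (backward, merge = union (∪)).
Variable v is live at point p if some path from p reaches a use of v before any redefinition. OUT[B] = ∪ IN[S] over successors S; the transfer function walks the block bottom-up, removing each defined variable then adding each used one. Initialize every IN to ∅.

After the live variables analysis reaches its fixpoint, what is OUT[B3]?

Answer: {a, d, e, f}

Trace:
Per-block solution:
  B0:   IN={a, e, f}   OUT={a, b, d, e, f}
  B1:   IN={a, b, d, e, f}   OUT={a, b, d, e, f}
  B2:   IN={a, b, d, f}   OUT={a, d, e, f}
  B3:   IN={a, d, e, f}   OUT={a, d, e, f}
  B4:   IN={a, d, e, f}   OUT={a, c, d, e, f}
  B5:   IN={c, e}   OUT={c}
  B6:   IN={c}   OUT={}

Merge at B3: OUT[B3] = IN[B4] = {a, d, e, f}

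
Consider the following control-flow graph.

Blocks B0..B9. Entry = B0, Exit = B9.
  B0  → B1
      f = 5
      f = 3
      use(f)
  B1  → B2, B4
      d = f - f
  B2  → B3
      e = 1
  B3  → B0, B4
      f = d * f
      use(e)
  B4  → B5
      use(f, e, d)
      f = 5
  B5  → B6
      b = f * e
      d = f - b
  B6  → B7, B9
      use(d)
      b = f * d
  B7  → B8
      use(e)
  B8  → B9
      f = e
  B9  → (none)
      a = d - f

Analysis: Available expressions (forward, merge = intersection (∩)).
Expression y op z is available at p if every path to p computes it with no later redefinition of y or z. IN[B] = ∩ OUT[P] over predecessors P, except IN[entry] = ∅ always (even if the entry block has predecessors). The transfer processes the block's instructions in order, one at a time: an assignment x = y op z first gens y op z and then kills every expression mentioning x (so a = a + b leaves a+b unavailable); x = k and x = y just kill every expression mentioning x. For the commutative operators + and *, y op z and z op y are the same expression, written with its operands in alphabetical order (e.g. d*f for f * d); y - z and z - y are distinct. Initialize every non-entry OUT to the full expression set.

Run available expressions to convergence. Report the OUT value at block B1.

Answer: {f-f}

Trace:
Converged values:
  B0:  IN={}  OUT={}
  B1:  IN={}  OUT={f-f}
  B2:  IN={f-f}  OUT={f-f}
  B3:  IN={f-f}  OUT={}
  B4:  IN={}  OUT={}
  B5:  IN={}  OUT={e*f, f-b}
  B6:  IN={e*f, f-b}  OUT={d*f, e*f}
  B7:  IN={d*f, e*f}  OUT={d*f, e*f}
  B8:  IN={d*f, e*f}  OUT={}
  B9:  IN={}  OUT={d-f}

Merge at B1: IN[B1] = OUT[B0] = {}
Applying B1's transfer function to that IN value gives OUT[B1] (row B1 above).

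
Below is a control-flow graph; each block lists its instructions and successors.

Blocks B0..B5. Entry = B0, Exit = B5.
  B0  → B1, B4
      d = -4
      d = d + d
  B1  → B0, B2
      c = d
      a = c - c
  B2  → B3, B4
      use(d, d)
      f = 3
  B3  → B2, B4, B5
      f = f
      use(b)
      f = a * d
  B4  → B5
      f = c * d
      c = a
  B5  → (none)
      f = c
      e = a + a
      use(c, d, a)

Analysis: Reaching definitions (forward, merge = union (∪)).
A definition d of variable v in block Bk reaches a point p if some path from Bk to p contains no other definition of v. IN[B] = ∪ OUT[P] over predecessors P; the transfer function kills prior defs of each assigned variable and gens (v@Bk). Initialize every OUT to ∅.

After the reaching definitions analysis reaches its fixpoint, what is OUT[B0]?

Fixpoint table:
  B0:   IN={a@B1, c@B1, d@B0}   OUT={a@B1, c@B1, d@B0}
  B1:   IN={a@B1, c@B1, d@B0}   OUT={a@B1, c@B1, d@B0}
  B2:   IN={a@B1, c@B1, d@B0, f@B3}   OUT={a@B1, c@B1, d@B0, f@B2}
  B3:   IN={a@B1, c@B1, d@B0, f@B2}   OUT={a@B1, c@B1, d@B0, f@B3}
  B4:   IN={a@B1, c@B1, d@B0, f@B2, f@B3}   OUT={a@B1, c@B4, d@B0, f@B4}
  B5:   IN={a@B1, c@B1, c@B4, d@B0, f@B3, f@B4}   OUT={a@B1, c@B1, c@B4, d@B0, e@B5, f@B5}

Merge at B0 (entry node, so the boundary value {} is joined with the incoming edge(s)): IN[B0] = {} ⊔ OUT[B1] = {a@B1, c@B1, d@B0}
Applying B0's transfer function to that IN value gives OUT[B0] (row B0 above).

Answer: {a@B1, c@B1, d@B0}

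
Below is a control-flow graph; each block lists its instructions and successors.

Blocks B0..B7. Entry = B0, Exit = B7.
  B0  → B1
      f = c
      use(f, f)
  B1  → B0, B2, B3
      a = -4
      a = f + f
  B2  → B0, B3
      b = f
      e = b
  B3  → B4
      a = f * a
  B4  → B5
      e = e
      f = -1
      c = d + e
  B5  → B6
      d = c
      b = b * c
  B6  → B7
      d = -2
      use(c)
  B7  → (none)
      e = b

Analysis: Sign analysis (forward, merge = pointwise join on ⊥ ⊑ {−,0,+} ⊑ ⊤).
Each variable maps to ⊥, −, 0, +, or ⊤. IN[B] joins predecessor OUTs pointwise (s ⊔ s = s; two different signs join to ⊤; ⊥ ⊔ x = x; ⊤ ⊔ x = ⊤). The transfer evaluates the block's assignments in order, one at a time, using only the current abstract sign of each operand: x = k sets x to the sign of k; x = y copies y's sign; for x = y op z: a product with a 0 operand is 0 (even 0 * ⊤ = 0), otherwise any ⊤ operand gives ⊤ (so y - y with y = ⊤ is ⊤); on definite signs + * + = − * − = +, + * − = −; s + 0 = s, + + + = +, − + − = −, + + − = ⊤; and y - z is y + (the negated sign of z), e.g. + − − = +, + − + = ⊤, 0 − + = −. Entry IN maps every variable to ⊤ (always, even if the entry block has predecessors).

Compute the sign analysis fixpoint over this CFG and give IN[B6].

Answer: {a: ⊤, b: ⊤, c: ⊤, d: ⊤, e: ⊤, f: -}

Working:
Fixpoint table:
  B0: | IN=(all ⊤) | OUT=(all ⊤)
  B1: | IN=(all ⊤) | OUT=(all ⊤)
  B2: | IN=(all ⊤) | OUT=(all ⊤)
  B3: | IN=(all ⊤) | OUT=(all ⊤)
  B4: | IN=(all ⊤) | OUT={f:-; rest ⊤}
  B5: | IN={f:-; rest ⊤} | OUT={f:-; rest ⊤}
  B6: | IN={f:-; rest ⊤} | OUT={d:-, f:-; rest ⊤}
  B7: | IN={d:-, f:-; rest ⊤} | OUT={d:-, f:-; rest ⊤}

Merge at B6: IN[B6] = OUT[B5] = {a: ⊤, b: ⊤, c: ⊤, d: ⊤, e: ⊤, f: -}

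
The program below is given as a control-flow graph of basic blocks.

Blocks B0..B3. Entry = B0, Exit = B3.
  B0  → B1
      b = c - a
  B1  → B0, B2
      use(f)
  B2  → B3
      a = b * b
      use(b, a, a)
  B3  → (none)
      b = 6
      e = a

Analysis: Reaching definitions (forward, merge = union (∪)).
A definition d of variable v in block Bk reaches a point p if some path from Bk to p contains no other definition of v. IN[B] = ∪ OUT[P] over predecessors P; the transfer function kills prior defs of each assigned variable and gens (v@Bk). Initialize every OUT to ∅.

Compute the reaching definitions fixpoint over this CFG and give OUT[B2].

Fixpoint table:
  B0: | IN={b@B0} | OUT={b@B0}
  B1: | IN={b@B0} | OUT={b@B0}
  B2: | IN={b@B0} | OUT={a@B2, b@B0}
  B3: | IN={a@B2, b@B0} | OUT={a@B2, b@B3, e@B3}

Merge at B2: IN[B2] = OUT[B1] = {b@B0}
Applying B2's transfer function to that IN value gives OUT[B2] (row B2 above).

Answer: {a@B2, b@B0}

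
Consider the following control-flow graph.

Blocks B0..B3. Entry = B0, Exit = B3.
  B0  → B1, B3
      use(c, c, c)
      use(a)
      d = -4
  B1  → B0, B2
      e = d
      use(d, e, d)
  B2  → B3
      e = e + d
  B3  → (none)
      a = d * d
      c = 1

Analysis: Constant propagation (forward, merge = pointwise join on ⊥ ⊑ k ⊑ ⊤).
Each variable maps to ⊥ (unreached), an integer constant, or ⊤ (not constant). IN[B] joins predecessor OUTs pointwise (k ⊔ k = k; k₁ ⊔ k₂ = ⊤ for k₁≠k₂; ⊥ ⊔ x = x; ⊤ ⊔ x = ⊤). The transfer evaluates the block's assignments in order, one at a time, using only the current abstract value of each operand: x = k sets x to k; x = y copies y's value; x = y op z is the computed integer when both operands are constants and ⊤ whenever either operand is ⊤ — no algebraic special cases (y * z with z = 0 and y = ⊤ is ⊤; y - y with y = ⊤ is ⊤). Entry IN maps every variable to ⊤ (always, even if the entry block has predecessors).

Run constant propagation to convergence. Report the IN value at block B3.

Fixpoint table:
  B0: | IN=(all ⊤) | OUT={d:-4; rest ⊤}
  B1: | IN={d:-4; rest ⊤} | OUT={d:-4, e:-4; rest ⊤}
  B2: | IN={d:-4, e:-4; rest ⊤} | OUT={d:-4, e:-8; rest ⊤}
  B3: | IN={d:-4; rest ⊤} | OUT={a:16, c:1, d:-4; rest ⊤}

Merge at B3: IN[B3] = OUT[B0] ⊔ OUT[B2] = {a: ⊤, b: ⊤, c: ⊤, d: -4, e: ⊤, f: ⊤}

Answer: {a: ⊤, b: ⊤, c: ⊤, d: -4, e: ⊤, f: ⊤}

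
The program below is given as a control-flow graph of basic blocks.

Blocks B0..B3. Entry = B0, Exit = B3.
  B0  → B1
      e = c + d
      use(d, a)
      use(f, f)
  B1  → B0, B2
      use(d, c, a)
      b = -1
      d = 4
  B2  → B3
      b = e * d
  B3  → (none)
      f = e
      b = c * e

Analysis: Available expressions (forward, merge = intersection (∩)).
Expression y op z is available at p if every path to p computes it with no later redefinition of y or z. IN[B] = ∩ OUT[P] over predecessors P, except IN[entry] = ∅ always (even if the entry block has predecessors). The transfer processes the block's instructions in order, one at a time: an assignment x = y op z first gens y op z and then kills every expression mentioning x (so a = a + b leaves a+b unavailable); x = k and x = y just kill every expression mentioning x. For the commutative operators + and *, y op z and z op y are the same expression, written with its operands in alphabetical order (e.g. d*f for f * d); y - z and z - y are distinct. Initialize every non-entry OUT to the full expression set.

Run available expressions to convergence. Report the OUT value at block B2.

Converged values:
  B0:  IN={}  OUT={c+d}
  B1:  IN={c+d}  OUT={}
  B2:  IN={}  OUT={d*e}
  B3:  IN={d*e}  OUT={c*e, d*e}

Merge at B2: IN[B2] = OUT[B1] = {}
Applying B2's transfer function to that IN value gives OUT[B2] (row B2 above).

Answer: {d*e}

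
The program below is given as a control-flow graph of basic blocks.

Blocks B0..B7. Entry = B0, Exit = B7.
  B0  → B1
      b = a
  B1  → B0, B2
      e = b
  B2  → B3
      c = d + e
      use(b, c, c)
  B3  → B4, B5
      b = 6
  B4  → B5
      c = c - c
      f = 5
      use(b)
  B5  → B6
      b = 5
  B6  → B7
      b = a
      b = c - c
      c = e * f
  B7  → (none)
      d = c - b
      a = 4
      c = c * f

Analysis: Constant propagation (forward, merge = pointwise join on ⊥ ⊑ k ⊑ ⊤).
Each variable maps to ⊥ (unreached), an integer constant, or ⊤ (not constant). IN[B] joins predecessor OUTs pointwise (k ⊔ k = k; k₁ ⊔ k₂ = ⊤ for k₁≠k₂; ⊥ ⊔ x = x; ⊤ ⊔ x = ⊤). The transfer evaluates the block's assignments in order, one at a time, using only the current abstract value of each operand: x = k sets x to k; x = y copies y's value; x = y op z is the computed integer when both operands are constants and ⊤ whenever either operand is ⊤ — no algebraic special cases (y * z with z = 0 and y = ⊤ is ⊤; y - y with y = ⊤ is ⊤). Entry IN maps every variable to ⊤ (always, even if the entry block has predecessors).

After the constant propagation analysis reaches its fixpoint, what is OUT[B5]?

Answer: {a: ⊤, b: 5, c: ⊤, d: ⊤, e: ⊤, f: ⊤}

Derivation:
Per-block solution:
  B0:  IN=(all ⊤)  OUT=(all ⊤)
  B1:  IN=(all ⊤)  OUT=(all ⊤)
  B2:  IN=(all ⊤)  OUT=(all ⊤)
  B3:  IN=(all ⊤)  OUT={b:6; rest ⊤}
  B4:  IN={b:6; rest ⊤}  OUT={b:6, f:5; rest ⊤}
  B5:  IN={b:6; rest ⊤}  OUT={b:5; rest ⊤}
  B6:  IN={b:5; rest ⊤}  OUT=(all ⊤)
  B7:  IN=(all ⊤)  OUT={a:4; rest ⊤}

Merge at B5: IN[B5] = OUT[B3] ⊔ OUT[B4] = {a: ⊤, b: 6, c: ⊤, d: ⊤, e: ⊤, f: ⊤}
Applying B5's transfer function to that IN value gives OUT[B5] (row B5 above).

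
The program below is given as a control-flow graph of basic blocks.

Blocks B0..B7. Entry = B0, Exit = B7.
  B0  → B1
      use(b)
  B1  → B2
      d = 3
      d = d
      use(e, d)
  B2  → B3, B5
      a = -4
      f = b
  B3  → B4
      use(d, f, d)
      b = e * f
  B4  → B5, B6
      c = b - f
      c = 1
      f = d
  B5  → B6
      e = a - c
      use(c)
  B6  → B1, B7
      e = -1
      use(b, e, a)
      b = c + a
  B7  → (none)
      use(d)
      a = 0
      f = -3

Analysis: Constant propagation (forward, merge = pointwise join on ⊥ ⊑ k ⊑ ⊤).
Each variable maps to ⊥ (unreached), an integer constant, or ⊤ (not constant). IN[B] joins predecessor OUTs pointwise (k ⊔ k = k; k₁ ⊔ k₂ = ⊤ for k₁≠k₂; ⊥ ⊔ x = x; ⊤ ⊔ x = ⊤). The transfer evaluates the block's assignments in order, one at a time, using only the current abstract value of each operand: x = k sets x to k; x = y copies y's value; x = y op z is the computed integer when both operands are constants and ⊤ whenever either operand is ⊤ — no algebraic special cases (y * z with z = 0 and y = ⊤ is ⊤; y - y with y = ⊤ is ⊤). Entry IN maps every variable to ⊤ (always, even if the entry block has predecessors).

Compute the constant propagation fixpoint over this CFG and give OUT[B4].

Answer: {a: -4, b: ⊤, c: 1, d: 3, e: ⊤, f: 3}

Working:
Converged values:
  B0:  IN=(all ⊤)  OUT=(all ⊤)
  B1:  IN=(all ⊤)  OUT={d:3; rest ⊤}
  B2:  IN={d:3; rest ⊤}  OUT={a:-4, d:3; rest ⊤}
  B3:  IN={a:-4, d:3; rest ⊤}  OUT={a:-4, d:3; rest ⊤}
  B4:  IN={a:-4, d:3; rest ⊤}  OUT={a:-4, c:1, d:3, f:3; rest ⊤}
  B5:  IN={a:-4, d:3; rest ⊤}  OUT={a:-4, d:3; rest ⊤}
  B6:  IN={a:-4, d:3; rest ⊤}  OUT={a:-4, d:3, e:-1; rest ⊤}
  B7:  IN={a:-4, d:3, e:-1; rest ⊤}  OUT={a:0, d:3, e:-1, f:-3; rest ⊤}

Merge at B4: IN[B4] = OUT[B3] = {a: -4, b: ⊤, c: ⊤, d: 3, e: ⊤, f: ⊤}
Applying B4's transfer function to that IN value gives OUT[B4] (row B4 above).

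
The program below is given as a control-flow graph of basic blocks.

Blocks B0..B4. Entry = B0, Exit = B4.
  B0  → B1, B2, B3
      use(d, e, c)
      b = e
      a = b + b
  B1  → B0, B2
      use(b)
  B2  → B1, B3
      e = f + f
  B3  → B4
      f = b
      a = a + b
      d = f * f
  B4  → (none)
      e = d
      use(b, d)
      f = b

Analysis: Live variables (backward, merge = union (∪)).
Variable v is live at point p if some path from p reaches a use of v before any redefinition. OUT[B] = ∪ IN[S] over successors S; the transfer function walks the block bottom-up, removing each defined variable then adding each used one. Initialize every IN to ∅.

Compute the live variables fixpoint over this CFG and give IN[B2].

Converged values:
  B0: | IN={c, d, e, f} | OUT={a, b, c, d, e, f}
  B1: | IN={a, b, c, d, e, f} | OUT={a, b, c, d, e, f}
  B2: | IN={a, b, c, d, f} | OUT={a, b, c, d, e, f}
  B3: | IN={a, b} | OUT={b, d}
  B4: | IN={b, d} | OUT={}

Merge at B2: OUT[B2] = IN[B1] ⊔ IN[B3] = {a, b, c, d, e, f}
Applying B2's transfer function to that OUT value gives IN[B2] (row B2 above).

Answer: {a, b, c, d, f}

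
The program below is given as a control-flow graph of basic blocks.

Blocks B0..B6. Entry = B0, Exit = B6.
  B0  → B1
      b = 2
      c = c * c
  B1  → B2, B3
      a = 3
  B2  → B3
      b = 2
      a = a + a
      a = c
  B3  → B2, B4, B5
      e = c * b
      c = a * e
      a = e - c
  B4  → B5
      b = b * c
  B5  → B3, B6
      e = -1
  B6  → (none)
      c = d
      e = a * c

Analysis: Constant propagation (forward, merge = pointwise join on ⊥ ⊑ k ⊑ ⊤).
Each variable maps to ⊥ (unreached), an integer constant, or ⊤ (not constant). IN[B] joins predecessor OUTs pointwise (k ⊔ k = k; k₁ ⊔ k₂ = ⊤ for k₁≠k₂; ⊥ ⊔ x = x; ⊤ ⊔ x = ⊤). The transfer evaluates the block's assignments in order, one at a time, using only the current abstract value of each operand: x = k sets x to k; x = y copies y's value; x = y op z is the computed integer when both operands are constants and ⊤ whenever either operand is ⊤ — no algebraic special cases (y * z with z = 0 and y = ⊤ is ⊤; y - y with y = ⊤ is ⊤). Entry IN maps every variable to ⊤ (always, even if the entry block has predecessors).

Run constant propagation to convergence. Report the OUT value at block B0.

Converged values:
  B0: | IN=(all ⊤) | OUT={b:2; rest ⊤}
  B1: | IN={b:2; rest ⊤} | OUT={a:3, b:2; rest ⊤}
  B2: | IN=(all ⊤) | OUT={b:2; rest ⊤}
  B3: | IN=(all ⊤) | OUT=(all ⊤)
  B4: | IN=(all ⊤) | OUT=(all ⊤)
  B5: | IN=(all ⊤) | OUT={e:-1; rest ⊤}
  B6: | IN={e:-1; rest ⊤} | OUT=(all ⊤)

B0 is the boundary node: IN[B0] = {a: ⊤, b: ⊤, c: ⊤, d: ⊤, e: ⊤, f: ⊤}
Applying B0's transfer function to that IN value gives OUT[B0] (row B0 above).

Answer: {a: ⊤, b: 2, c: ⊤, d: ⊤, e: ⊤, f: ⊤}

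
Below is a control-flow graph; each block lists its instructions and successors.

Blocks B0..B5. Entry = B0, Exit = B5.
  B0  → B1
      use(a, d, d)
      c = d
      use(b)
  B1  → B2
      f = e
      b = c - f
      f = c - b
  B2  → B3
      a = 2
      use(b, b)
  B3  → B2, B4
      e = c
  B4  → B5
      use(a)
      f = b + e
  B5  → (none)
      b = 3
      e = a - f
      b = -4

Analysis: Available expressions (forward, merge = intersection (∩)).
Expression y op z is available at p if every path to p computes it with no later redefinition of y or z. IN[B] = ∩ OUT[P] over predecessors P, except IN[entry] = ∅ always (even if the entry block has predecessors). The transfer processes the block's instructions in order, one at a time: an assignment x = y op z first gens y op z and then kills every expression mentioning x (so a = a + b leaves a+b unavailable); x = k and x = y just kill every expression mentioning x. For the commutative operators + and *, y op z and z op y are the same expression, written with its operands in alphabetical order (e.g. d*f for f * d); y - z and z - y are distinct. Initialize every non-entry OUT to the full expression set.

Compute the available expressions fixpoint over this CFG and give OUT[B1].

Answer: {c-b}

Trace:
Converged values:
  B0: | IN={} | OUT={}
  B1: | IN={} | OUT={c-b}
  B2: | IN={c-b} | OUT={c-b}
  B3: | IN={c-b} | OUT={c-b}
  B4: | IN={c-b} | OUT={b+e, c-b}
  B5: | IN={b+e, c-b} | OUT={a-f}

Merge at B1: IN[B1] = OUT[B0] = {}
Applying B1's transfer function to that IN value gives OUT[B1] (row B1 above).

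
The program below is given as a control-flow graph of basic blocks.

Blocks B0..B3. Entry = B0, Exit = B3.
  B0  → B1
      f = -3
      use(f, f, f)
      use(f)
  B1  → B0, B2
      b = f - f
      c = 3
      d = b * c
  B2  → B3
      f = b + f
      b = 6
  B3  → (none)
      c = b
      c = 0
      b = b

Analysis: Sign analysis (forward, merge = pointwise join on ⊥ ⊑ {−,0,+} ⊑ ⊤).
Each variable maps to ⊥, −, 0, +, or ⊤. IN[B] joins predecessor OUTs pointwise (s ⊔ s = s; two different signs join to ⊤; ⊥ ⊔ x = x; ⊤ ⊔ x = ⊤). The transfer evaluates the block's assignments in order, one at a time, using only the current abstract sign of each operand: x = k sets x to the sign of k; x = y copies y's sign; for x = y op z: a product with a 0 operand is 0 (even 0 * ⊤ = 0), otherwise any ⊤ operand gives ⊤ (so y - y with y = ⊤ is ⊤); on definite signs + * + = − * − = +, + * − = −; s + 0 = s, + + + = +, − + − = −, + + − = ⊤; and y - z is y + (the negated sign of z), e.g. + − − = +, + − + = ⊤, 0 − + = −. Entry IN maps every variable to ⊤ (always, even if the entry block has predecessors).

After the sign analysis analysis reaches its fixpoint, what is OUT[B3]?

Per-block solution:
  B0: | IN=(all ⊤) | OUT={f:-; rest ⊤}
  B1: | IN={f:-; rest ⊤} | OUT={c:+, f:-; rest ⊤}
  B2: | IN={c:+, f:-; rest ⊤} | OUT={b:+, c:+; rest ⊤}
  B3: | IN={b:+, c:+; rest ⊤} | OUT={b:+, c:0; rest ⊤}

Merge at B3: IN[B3] = OUT[B2] = {a: ⊤, b: +, c: +, d: ⊤, e: ⊤, f: ⊤}
Applying B3's transfer function to that IN value gives OUT[B3] (row B3 above).

Answer: {a: ⊤, b: +, c: 0, d: ⊤, e: ⊤, f: ⊤}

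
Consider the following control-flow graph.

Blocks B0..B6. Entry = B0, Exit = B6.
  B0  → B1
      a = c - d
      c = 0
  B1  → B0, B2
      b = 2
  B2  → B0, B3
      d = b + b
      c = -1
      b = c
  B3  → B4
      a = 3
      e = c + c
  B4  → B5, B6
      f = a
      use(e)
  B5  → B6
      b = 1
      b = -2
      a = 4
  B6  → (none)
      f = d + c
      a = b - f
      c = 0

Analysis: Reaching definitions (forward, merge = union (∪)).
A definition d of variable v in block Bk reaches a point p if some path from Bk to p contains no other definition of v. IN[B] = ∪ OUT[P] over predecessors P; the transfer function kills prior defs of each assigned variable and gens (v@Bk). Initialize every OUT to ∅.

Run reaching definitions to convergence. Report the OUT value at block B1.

Answer: {a@B0, b@B1, c@B0, d@B2}

Derivation:
Fixpoint table:
  B0:  IN={a@B0, b@B1, b@B2, c@B0, c@B2, d@B2}  OUT={a@B0, b@B1, b@B2, c@B0, d@B2}
  B1:  IN={a@B0, b@B1, b@B2, c@B0, d@B2}  OUT={a@B0, b@B1, c@B0, d@B2}
  B2:  IN={a@B0, b@B1, c@B0, d@B2}  OUT={a@B0, b@B2, c@B2, d@B2}
  B3:  IN={a@B0, b@B2, c@B2, d@B2}  OUT={a@B3, b@B2, c@B2, d@B2, e@B3}
  B4:  IN={a@B3, b@B2, c@B2, d@B2, e@B3}  OUT={a@B3, b@B2, c@B2, d@B2, e@B3, f@B4}
  B5:  IN={a@B3, b@B2, c@B2, d@B2, e@B3, f@B4}  OUT={a@B5, b@B5, c@B2, d@B2, e@B3, f@B4}
  B6:  IN={a@B3, a@B5, b@B2, b@B5, c@B2, d@B2, e@B3, f@B4}  OUT={a@B6, b@B2, b@B5, c@B6, d@B2, e@B3, f@B6}

Merge at B1: IN[B1] = OUT[B0] = {a@B0, b@B1, b@B2, c@B0, d@B2}
Applying B1's transfer function to that IN value gives OUT[B1] (row B1 above).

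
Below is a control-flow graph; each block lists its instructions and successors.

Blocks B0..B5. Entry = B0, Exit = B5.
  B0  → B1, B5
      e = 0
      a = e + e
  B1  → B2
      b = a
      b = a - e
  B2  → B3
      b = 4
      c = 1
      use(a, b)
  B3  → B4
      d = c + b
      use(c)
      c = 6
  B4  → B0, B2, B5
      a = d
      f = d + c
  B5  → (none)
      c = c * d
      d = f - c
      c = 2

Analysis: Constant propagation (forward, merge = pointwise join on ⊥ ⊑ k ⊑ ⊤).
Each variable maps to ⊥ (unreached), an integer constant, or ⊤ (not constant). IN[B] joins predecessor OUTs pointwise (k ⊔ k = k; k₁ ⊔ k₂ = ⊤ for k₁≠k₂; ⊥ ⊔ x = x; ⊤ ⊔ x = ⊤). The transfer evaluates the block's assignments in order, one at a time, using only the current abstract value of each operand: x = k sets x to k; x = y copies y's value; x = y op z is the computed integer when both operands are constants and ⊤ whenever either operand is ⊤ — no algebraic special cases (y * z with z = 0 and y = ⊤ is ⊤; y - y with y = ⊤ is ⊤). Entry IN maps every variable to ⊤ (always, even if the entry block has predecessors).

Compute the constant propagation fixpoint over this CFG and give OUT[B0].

Answer: {a: 0, b: ⊤, c: ⊤, d: ⊤, e: 0, f: ⊤}

Trace:
Converged values:
  B0: | IN=(all ⊤) | OUT={a:0, e:0; rest ⊤}
  B1: | IN={a:0, e:0; rest ⊤} | OUT={a:0, b:0, e:0; rest ⊤}
  B2: | IN={e:0; rest ⊤} | OUT={b:4, c:1, e:0; rest ⊤}
  B3: | IN={b:4, c:1, e:0; rest ⊤} | OUT={b:4, c:6, d:5, e:0; rest ⊤}
  B4: | IN={b:4, c:6, d:5, e:0; rest ⊤} | OUT={a:5, b:4, c:6, d:5, e:0, f:11; rest ⊤}
  B5: | IN={e:0; rest ⊤} | OUT={c:2, e:0; rest ⊤}

Merge at B0 (entry node, so the boundary value (all ⊤) is joined with the incoming edge(s)): IN[B0] = (all ⊤) ⊔ OUT[B4] = {a: ⊤, b: ⊤, c: ⊤, d: ⊤, e: ⊤, f: ⊤}
Applying B0's transfer function to that IN value gives OUT[B0] (row B0 above).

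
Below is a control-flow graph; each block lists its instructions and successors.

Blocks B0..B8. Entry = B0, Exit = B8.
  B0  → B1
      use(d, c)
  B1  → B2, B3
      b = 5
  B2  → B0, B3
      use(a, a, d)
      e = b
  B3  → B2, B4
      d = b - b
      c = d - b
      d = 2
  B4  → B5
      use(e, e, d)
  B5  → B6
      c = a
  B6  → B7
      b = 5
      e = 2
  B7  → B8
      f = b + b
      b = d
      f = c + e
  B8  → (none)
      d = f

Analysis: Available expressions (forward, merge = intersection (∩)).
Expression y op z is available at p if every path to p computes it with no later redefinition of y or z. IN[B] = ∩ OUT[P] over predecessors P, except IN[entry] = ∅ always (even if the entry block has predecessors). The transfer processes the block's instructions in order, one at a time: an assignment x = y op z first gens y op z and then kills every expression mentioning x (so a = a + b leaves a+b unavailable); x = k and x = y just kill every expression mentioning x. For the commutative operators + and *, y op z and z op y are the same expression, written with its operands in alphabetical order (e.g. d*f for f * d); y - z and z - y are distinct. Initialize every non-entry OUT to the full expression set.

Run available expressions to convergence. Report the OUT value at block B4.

Fixpoint table:
  B0: | IN={} | OUT={}
  B1: | IN={} | OUT={}
  B2: | IN={} | OUT={}
  B3: | IN={} | OUT={b-b}
  B4: | IN={b-b} | OUT={b-b}
  B5: | IN={b-b} | OUT={b-b}
  B6: | IN={b-b} | OUT={}
  B7: | IN={} | OUT={c+e}
  B8: | IN={c+e} | OUT={c+e}

Merge at B4: IN[B4] = OUT[B3] = {b-b}
Applying B4's transfer function to that IN value gives OUT[B4] (row B4 above).

Answer: {b-b}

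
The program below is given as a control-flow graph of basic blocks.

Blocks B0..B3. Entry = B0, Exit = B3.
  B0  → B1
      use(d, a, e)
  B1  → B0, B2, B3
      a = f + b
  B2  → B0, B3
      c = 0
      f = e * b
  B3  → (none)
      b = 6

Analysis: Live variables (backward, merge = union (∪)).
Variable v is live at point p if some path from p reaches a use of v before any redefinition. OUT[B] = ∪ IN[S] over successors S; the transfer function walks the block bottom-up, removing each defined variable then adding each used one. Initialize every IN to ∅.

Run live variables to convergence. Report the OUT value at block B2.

Answer: {a, b, d, e, f}

Working:
Converged values:
  B0: | IN={a, b, d, e, f} | OUT={b, d, e, f}
  B1: | IN={b, d, e, f} | OUT={a, b, d, e, f}
  B2: | IN={a, b, d, e} | OUT={a, b, d, e, f}
  B3: | IN={} | OUT={}

Merge at B2: OUT[B2] = IN[B0] ⊔ IN[B3] = {a, b, d, e, f}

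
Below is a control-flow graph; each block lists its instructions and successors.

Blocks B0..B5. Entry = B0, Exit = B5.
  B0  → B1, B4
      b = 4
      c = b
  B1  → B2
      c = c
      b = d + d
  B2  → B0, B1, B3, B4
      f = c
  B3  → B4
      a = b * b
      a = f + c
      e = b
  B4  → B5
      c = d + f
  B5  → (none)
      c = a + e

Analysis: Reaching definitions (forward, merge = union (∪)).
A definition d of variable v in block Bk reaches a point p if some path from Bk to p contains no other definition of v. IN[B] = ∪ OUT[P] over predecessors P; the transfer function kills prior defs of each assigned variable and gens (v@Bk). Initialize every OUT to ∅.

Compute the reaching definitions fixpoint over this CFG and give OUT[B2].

Answer: {b@B1, c@B1, f@B2}

Trace:
Converged values:
  B0:   IN={b@B1, c@B1, f@B2}   OUT={b@B0, c@B0, f@B2}
  B1:   IN={b@B0, b@B1, c@B0, c@B1, f@B2}   OUT={b@B1, c@B1, f@B2}
  B2:   IN={b@B1, c@B1, f@B2}   OUT={b@B1, c@B1, f@B2}
  B3:   IN={b@B1, c@B1, f@B2}   OUT={a@B3, b@B1, c@B1, e@B3, f@B2}
  B4:   IN={a@B3, b@B0, b@B1, c@B0, c@B1, e@B3, f@B2}   OUT={a@B3, b@B0, b@B1, c@B4, e@B3, f@B2}
  B5:   IN={a@B3, b@B0, b@B1, c@B4, e@B3, f@B2}   OUT={a@B3, b@B0, b@B1, c@B5, e@B3, f@B2}

Merge at B2: IN[B2] = OUT[B1] = {b@B1, c@B1, f@B2}
Applying B2's transfer function to that IN value gives OUT[B2] (row B2 above).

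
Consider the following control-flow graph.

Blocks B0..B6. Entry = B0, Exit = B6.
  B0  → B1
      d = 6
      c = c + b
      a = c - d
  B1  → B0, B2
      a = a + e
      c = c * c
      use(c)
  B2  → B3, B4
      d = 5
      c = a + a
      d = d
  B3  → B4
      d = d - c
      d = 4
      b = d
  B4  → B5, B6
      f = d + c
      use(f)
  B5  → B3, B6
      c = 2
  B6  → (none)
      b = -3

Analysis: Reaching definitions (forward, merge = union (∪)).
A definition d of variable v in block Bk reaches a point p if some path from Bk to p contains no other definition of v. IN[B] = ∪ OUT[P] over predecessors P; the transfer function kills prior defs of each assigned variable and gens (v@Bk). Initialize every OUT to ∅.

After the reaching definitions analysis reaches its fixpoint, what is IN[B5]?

Answer: {a@B1, b@B3, c@B2, c@B5, d@B2, d@B3, f@B4}

Derivation:
Per-block solution:
  B0: | IN={a@B1, c@B1, d@B0} | OUT={a@B0, c@B0, d@B0}
  B1: | IN={a@B0, c@B0, d@B0} | OUT={a@B1, c@B1, d@B0}
  B2: | IN={a@B1, c@B1, d@B0} | OUT={a@B1, c@B2, d@B2}
  B3: | IN={a@B1, b@B3, c@B2, c@B5, d@B2, d@B3, f@B4} | OUT={a@B1, b@B3, c@B2, c@B5, d@B3, f@B4}
  B4: | IN={a@B1, b@B3, c@B2, c@B5, d@B2, d@B3, f@B4} | OUT={a@B1, b@B3, c@B2, c@B5, d@B2, d@B3, f@B4}
  B5: | IN={a@B1, b@B3, c@B2, c@B5, d@B2, d@B3, f@B4} | OUT={a@B1, b@B3, c@B5, d@B2, d@B3, f@B4}
  B6: | IN={a@B1, b@B3, c@B2, c@B5, d@B2, d@B3, f@B4} | OUT={a@B1, b@B6, c@B2, c@B5, d@B2, d@B3, f@B4}

Merge at B5: IN[B5] = OUT[B4] = {a@B1, b@B3, c@B2, c@B5, d@B2, d@B3, f@B4}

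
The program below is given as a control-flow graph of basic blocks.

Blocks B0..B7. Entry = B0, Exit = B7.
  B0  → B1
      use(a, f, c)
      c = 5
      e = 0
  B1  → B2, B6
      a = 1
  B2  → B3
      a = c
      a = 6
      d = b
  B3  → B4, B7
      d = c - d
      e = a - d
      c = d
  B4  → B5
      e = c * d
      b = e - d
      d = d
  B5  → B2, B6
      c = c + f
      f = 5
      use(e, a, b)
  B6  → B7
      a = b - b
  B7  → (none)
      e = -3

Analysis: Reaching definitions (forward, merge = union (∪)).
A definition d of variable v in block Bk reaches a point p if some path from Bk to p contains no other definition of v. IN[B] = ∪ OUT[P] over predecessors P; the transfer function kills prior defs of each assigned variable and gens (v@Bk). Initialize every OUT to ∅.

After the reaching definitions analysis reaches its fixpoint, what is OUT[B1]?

Fixpoint table:
  B0:  IN={}  OUT={c@B0, e@B0}
  B1:  IN={c@B0, e@B0}  OUT={a@B1, c@B0, e@B0}
  B2:  IN={a@B1, a@B2, b@B4, c@B0, c@B5, d@B4, e@B0, e@B4, f@B5}  OUT={a@B2, b@B4, c@B0, c@B5, d@B2, e@B0, e@B4, f@B5}
  B3:  IN={a@B2, b@B4, c@B0, c@B5, d@B2, e@B0, e@B4, f@B5}  OUT={a@B2, b@B4, c@B3, d@B3, e@B3, f@B5}
  B4:  IN={a@B2, b@B4, c@B3, d@B3, e@B3, f@B5}  OUT={a@B2, b@B4, c@B3, d@B4, e@B4, f@B5}
  B5:  IN={a@B2, b@B4, c@B3, d@B4, e@B4, f@B5}  OUT={a@B2, b@B4, c@B5, d@B4, e@B4, f@B5}
  B6:  IN={a@B1, a@B2, b@B4, c@B0, c@B5, d@B4, e@B0, e@B4, f@B5}  OUT={a@B6, b@B4, c@B0, c@B5, d@B4, e@B0, e@B4, f@B5}
  B7:  IN={a@B2, a@B6, b@B4, c@B0, c@B3, c@B5, d@B3, d@B4, e@B0, e@B3, e@B4, f@B5}  OUT={a@B2, a@B6, b@B4, c@B0, c@B3, c@B5, d@B3, d@B4, e@B7, f@B5}

Merge at B1: IN[B1] = OUT[B0] = {c@B0, e@B0}
Applying B1's transfer function to that IN value gives OUT[B1] (row B1 above).

Answer: {a@B1, c@B0, e@B0}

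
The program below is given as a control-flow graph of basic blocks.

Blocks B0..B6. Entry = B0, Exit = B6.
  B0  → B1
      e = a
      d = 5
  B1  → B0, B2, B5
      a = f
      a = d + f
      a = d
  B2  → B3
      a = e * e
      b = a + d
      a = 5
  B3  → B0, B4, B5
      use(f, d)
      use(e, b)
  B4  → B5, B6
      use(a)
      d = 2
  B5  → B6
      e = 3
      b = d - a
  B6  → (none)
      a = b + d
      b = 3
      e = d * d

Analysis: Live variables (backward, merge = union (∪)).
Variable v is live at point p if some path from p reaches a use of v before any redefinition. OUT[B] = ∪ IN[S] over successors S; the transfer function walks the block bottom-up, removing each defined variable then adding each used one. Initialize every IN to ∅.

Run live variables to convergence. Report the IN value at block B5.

Fixpoint table:
  B0:   IN={a, f}   OUT={d, e, f}
  B1:   IN={d, e, f}   OUT={a, d, e, f}
  B2:   IN={d, e, f}   OUT={a, b, d, e, f}
  B3:   IN={a, b, d, e, f}   OUT={a, b, d, f}
  B4:   IN={a, b}   OUT={a, b, d}
  B5:   IN={a, d}   OUT={b, d}
  B6:   IN={b, d}   OUT={}

Merge at B5: OUT[B5] = IN[B6] = {b, d}
Applying B5's transfer function to that OUT value gives IN[B5] (row B5 above).

Answer: {a, d}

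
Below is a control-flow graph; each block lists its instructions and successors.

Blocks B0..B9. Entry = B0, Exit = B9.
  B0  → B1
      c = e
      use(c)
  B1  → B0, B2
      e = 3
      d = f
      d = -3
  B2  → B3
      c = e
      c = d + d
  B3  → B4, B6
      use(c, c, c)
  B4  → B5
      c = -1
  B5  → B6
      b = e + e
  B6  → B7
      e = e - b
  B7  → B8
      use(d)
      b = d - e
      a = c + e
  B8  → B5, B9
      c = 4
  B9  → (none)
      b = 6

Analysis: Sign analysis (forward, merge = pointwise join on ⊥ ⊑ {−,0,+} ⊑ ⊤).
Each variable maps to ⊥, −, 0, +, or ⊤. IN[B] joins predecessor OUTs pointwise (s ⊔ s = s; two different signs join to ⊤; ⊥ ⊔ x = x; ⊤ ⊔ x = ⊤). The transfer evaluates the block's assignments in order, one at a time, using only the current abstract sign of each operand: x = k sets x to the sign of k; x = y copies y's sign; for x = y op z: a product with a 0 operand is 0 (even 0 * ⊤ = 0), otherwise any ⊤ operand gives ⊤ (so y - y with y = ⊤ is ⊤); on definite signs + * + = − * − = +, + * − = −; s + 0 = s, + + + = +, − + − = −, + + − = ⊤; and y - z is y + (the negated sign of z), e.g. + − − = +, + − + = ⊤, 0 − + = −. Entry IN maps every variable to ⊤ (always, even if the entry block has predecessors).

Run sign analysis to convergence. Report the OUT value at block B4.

Converged values:
  B0:   IN=(all ⊤)   OUT=(all ⊤)
  B1:   IN=(all ⊤)   OUT={d:-, e:+; rest ⊤}
  B2:   IN={d:-, e:+; rest ⊤}   OUT={c:-, d:-, e:+; rest ⊤}
  B3:   IN={c:-, d:-, e:+; rest ⊤}   OUT={c:-, d:-, e:+; rest ⊤}
  B4:   IN={c:-, d:-, e:+; rest ⊤}   OUT={c:-, d:-, e:+; rest ⊤}
  B5:   IN={d:-; rest ⊤}   OUT={d:-; rest ⊤}
  B6:   IN={d:-; rest ⊤}   OUT={d:-; rest ⊤}
  B7:   IN={d:-; rest ⊤}   OUT={d:-; rest ⊤}
  B8:   IN={d:-; rest ⊤}   OUT={c:+, d:-; rest ⊤}
  B9:   IN={c:+, d:-; rest ⊤}   OUT={b:+, c:+, d:-; rest ⊤}

Merge at B4: IN[B4] = OUT[B3] = {a: ⊤, b: ⊤, c: -, d: -, e: +, f: ⊤}
Applying B4's transfer function to that IN value gives OUT[B4] (row B4 above).

Answer: {a: ⊤, b: ⊤, c: -, d: -, e: +, f: ⊤}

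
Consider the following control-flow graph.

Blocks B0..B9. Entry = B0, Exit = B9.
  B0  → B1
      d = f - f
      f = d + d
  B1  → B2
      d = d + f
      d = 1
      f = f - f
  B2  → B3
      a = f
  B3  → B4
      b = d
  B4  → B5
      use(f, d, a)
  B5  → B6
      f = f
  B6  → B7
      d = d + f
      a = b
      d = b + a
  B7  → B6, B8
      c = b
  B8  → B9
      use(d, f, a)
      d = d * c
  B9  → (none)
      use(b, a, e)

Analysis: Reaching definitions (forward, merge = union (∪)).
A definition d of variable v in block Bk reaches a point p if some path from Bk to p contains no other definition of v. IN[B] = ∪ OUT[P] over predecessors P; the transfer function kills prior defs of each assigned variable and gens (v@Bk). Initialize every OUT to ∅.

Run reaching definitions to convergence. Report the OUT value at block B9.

Fixpoint table:
  B0:  IN={}  OUT={d@B0, f@B0}
  B1:  IN={d@B0, f@B0}  OUT={d@B1, f@B1}
  B2:  IN={d@B1, f@B1}  OUT={a@B2, d@B1, f@B1}
  B3:  IN={a@B2, d@B1, f@B1}  OUT={a@B2, b@B3, d@B1, f@B1}
  B4:  IN={a@B2, b@B3, d@B1, f@B1}  OUT={a@B2, b@B3, d@B1, f@B1}
  B5:  IN={a@B2, b@B3, d@B1, f@B1}  OUT={a@B2, b@B3, d@B1, f@B5}
  B6:  IN={a@B2, a@B6, b@B3, c@B7, d@B1, d@B6, f@B5}  OUT={a@B6, b@B3, c@B7, d@B6, f@B5}
  B7:  IN={a@B6, b@B3, c@B7, d@B6, f@B5}  OUT={a@B6, b@B3, c@B7, d@B6, f@B5}
  B8:  IN={a@B6, b@B3, c@B7, d@B6, f@B5}  OUT={a@B6, b@B3, c@B7, d@B8, f@B5}
  B9:  IN={a@B6, b@B3, c@B7, d@B8, f@B5}  OUT={a@B6, b@B3, c@B7, d@B8, f@B5}

Merge at B9: IN[B9] = OUT[B8] = {a@B6, b@B3, c@B7, d@B8, f@B5}
Applying B9's transfer function to that IN value gives OUT[B9] (row B9 above).

Answer: {a@B6, b@B3, c@B7, d@B8, f@B5}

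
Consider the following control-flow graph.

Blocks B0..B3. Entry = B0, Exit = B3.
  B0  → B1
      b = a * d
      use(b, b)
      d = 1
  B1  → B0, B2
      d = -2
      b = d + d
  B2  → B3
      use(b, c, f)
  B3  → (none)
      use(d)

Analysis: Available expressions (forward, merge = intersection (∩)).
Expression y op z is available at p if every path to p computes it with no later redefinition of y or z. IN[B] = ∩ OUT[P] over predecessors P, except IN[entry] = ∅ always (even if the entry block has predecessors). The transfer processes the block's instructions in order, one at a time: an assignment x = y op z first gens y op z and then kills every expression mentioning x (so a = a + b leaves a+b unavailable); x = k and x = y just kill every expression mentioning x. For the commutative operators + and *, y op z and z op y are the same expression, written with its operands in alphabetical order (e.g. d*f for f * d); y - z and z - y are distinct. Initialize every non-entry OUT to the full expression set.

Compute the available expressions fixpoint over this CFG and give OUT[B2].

Answer: {d+d}

Trace:
Per-block solution:
  B0: | IN={} | OUT={}
  B1: | IN={} | OUT={d+d}
  B2: | IN={d+d} | OUT={d+d}
  B3: | IN={d+d} | OUT={d+d}

Merge at B2: IN[B2] = OUT[B1] = {d+d}
Applying B2's transfer function to that IN value gives OUT[B2] (row B2 above).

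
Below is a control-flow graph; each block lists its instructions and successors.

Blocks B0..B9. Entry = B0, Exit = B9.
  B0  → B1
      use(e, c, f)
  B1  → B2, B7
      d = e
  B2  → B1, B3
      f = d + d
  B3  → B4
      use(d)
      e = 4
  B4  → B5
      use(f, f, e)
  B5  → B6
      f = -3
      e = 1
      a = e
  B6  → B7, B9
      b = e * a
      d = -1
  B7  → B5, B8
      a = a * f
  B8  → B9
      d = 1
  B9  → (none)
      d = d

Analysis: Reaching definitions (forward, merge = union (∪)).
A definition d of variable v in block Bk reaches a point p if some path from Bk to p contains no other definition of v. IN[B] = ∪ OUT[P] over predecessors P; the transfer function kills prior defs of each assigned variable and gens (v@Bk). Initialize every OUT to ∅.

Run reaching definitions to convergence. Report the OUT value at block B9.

Answer: {a@B5, a@B7, b@B6, d@B9, e@B5, f@B2, f@B5}

Derivation:
Converged values:
  B0:   IN={}   OUT={}
  B1:   IN={d@B1, f@B2}   OUT={d@B1, f@B2}
  B2:   IN={d@B1, f@B2}   OUT={d@B1, f@B2}
  B3:   IN={d@B1, f@B2}   OUT={d@B1, e@B3, f@B2}
  B4:   IN={d@B1, e@B3, f@B2}   OUT={d@B1, e@B3, f@B2}
  B5:   IN={a@B7, b@B6, d@B1, d@B6, e@B3, e@B5, f@B2, f@B5}   OUT={a@B5, b@B6, d@B1, d@B6, e@B5, f@B5}
  B6:   IN={a@B5, b@B6, d@B1, d@B6, e@B5, f@B5}   OUT={a@B5, b@B6, d@B6, e@B5, f@B5}
  B7:   IN={a@B5, b@B6, d@B1, d@B6, e@B5, f@B2, f@B5}   OUT={a@B7, b@B6, d@B1, d@B6, e@B5, f@B2, f@B5}
  B8:   IN={a@B7, b@B6, d@B1, d@B6, e@B5, f@B2, f@B5}   OUT={a@B7, b@B6, d@B8, e@B5, f@B2, f@B5}
  B9:   IN={a@B5, a@B7, b@B6, d@B6, d@B8, e@B5, f@B2, f@B5}   OUT={a@B5, a@B7, b@B6, d@B9, e@B5, f@B2, f@B5}

Merge at B9: IN[B9] = OUT[B6] ⊔ OUT[B8] = {a@B5, a@B7, b@B6, d@B6, d@B8, e@B5, f@B2, f@B5}
Applying B9's transfer function to that IN value gives OUT[B9] (row B9 above).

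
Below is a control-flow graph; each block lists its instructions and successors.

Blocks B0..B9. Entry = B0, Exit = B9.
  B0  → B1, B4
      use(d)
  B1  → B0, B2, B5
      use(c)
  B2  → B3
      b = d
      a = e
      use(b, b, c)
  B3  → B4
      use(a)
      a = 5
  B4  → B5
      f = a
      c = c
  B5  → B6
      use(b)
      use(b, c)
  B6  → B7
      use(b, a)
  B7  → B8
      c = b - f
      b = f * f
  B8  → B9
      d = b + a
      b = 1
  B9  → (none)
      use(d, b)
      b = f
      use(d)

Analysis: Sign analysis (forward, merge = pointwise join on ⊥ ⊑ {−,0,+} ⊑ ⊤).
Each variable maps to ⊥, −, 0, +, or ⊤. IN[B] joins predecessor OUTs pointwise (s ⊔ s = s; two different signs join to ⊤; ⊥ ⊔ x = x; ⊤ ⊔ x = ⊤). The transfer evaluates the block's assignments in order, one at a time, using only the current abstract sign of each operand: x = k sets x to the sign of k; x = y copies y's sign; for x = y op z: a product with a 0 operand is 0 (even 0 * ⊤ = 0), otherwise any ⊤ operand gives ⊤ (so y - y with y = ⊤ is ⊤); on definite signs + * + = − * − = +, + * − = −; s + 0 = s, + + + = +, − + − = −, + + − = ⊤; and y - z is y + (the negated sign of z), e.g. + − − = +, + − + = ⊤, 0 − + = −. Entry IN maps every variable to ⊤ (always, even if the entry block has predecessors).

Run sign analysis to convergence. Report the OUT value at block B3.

Converged values:
  B0:   IN=(all ⊤)   OUT=(all ⊤)
  B1:   IN=(all ⊤)   OUT=(all ⊤)
  B2:   IN=(all ⊤)   OUT=(all ⊤)
  B3:   IN=(all ⊤)   OUT={a:+; rest ⊤}
  B4:   IN=(all ⊤)   OUT=(all ⊤)
  B5:   IN=(all ⊤)   OUT=(all ⊤)
  B6:   IN=(all ⊤)   OUT=(all ⊤)
  B7:   IN=(all ⊤)   OUT=(all ⊤)
  B8:   IN=(all ⊤)   OUT={b:+; rest ⊤}
  B9:   IN={b:+; rest ⊤}   OUT=(all ⊤)

Merge at B3: IN[B3] = OUT[B2] = {a: ⊤, b: ⊤, c: ⊤, d: ⊤, e: ⊤, f: ⊤}
Applying B3's transfer function to that IN value gives OUT[B3] (row B3 above).

Answer: {a: +, b: ⊤, c: ⊤, d: ⊤, e: ⊤, f: ⊤}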